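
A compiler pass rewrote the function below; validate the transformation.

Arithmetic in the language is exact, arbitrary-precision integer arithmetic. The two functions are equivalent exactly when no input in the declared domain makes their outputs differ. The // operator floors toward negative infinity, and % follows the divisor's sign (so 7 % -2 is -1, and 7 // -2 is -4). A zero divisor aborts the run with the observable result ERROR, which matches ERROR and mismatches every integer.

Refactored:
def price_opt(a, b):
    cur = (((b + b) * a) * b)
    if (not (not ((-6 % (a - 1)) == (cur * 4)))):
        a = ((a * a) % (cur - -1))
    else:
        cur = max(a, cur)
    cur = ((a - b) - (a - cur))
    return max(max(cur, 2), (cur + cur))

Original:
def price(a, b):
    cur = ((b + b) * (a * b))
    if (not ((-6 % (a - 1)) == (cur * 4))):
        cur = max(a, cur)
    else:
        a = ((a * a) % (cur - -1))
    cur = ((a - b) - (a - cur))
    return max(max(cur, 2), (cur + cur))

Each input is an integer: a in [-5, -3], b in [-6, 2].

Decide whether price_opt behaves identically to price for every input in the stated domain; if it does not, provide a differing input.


This is a faithful refactor — boolean connective usage differs, but the computed results match everywhere.
As a probe, take a=-3, b=-1: price runs cur := -6 | (not ((-6 % (a - 1)) == (cur * 4))): true | cur := -3 | cur := -2 | result 2; price_opt runs cur := -6 | (not (not ((-6 % (a - 1)) == (cur * 4)))): false | cur := -3 | cur := -2 | result 2; both end at 2.
Checked all 27 inputs in the declared domain: the outputs agree on every one.
verdict: equivalent


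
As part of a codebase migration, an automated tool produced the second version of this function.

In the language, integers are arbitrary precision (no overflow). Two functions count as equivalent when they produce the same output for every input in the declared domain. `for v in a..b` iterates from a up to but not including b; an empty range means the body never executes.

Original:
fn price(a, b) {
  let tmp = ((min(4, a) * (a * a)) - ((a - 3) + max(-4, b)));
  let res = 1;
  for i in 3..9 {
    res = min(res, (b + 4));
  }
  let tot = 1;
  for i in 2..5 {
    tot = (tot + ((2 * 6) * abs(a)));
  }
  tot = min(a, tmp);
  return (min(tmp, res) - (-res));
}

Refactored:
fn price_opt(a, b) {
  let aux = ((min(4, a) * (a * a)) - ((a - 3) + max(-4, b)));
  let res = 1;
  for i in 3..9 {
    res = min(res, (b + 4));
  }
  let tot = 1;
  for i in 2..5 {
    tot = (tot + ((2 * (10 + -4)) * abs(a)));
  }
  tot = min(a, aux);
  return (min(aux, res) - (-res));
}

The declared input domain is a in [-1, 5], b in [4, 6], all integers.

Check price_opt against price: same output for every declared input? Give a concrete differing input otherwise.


Comparing the listings, the differences include: constant usage differs, plus local variable names differ, plus arithmetic usage differs.
Tracing a=3, b=5: price: tmp := 22 | res := 1 | iter i=3: | res := 1 | iter i=4: | res := 1 | iter i=5: | res := 1 | iter i=6: | res := 1 | iter i=7: | res := 1 | iter i=8: | res := 1 | tot := 1 | iter i=2: | tot := 37 | iter i=3: | tot := 73 | iter i=4: | tot := 109 | tot := 3 | result 2 | price_opt: aux := 22 | res := 1 | iter i=3: | res := 1 | iter i=4: | res := 1 | iter i=5: | res := 1 | iter i=6: | res := 1 | iter i=7: | res := 1 | iter i=8: | res := 1 | tot := 1 | iter i=2: | tot := 37 | iter i=3: | tot := 73 | iter i=4: | tot := 109 | tot := 3 | result 2 — matching result 2.
An exhaustive pass over the 21 declared inputs shows identical outputs.
verdict: equivalent


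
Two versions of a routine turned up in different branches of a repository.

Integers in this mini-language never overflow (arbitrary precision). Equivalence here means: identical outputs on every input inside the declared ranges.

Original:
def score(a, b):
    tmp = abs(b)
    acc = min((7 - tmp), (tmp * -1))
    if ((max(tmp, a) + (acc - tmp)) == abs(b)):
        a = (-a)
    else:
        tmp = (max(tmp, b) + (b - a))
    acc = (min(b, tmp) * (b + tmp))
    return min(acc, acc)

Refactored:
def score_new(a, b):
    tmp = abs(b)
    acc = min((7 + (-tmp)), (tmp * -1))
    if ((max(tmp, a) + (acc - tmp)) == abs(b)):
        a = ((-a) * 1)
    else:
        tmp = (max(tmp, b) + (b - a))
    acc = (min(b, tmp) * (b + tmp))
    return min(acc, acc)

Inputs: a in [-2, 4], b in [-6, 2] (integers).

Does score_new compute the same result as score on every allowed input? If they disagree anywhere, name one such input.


The two versions differ — the changes include constant usage differs, plus arithmetic usage differs.
Spot check at a=1, b=-4 — score: tmp=4, then acc=-4, then ((max(tmp, a) + (acc - tmp)) == abs(b)) is false, then tmp=-1, then acc=20, then returns 20. score_new: tmp=4, then acc=-4, then ((max(tmp, a) + (acc - tmp)) == abs(b)) is false, then tmp=-1, then acc=20, then returns 20. Both give 20.
Checked all 63 inputs in the declared domain: the outputs agree on every one.
verdict: equivalent


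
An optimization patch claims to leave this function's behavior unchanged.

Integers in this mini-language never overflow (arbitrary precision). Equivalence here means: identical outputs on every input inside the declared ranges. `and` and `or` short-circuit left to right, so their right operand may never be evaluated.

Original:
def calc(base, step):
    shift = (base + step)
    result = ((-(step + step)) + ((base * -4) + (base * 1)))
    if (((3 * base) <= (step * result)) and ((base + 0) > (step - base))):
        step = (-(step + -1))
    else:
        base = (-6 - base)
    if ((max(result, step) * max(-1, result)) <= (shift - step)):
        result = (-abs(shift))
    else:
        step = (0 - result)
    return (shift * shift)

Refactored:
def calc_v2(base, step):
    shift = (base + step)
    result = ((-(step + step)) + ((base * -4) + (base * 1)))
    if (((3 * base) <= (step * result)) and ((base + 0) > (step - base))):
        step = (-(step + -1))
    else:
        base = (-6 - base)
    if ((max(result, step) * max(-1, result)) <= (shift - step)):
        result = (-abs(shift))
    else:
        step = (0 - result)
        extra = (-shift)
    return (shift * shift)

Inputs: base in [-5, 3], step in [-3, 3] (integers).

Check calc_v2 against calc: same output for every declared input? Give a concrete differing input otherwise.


Behavior is preserved: although statement counts differ; and local variable names differ, the outputs never diverge.
As a probe, take base=3, step=3: calc runs shift=6, then result=-15, then (((3 * base) <= (step * result)) and ((base + 0) > (step - base))) is false, then base=-9, then ((max(result, step) * max(-1, result)) <= (shift - step)) is true, then result=-6, then returns 36; calc_v2 runs shift=6, then result=-15, then (((3 * base) <= (step * result)) and ((base + 0) > (step - base))) is false, then base=-9, then ((max(result, step) * max(-1, result)) <= (shift - step)) is true, then result=-6, then returns 36; both end at 36.
Checked all 63 inputs in the declared domain: the outputs agree on every one.
verdict: equivalent


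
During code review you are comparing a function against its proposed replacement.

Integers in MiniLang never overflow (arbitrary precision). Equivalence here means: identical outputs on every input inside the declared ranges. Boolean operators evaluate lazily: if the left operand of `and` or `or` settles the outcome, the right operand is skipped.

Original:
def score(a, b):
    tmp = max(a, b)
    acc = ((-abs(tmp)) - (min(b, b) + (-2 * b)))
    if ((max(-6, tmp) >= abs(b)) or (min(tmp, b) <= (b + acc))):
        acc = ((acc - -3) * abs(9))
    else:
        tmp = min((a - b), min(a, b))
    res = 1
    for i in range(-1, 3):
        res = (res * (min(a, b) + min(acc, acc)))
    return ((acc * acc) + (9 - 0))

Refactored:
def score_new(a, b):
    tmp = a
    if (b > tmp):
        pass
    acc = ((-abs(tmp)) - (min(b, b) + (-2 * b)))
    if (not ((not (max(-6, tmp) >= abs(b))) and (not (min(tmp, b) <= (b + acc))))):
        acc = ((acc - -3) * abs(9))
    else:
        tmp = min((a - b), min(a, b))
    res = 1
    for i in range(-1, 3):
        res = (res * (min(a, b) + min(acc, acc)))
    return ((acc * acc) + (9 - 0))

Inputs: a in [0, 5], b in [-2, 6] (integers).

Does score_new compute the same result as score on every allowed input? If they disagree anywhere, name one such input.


The rewrite breaks on a=0, b=1, where the results are 738 and 1305.
score: tmp becomes 1; next acc becomes 0; next ((max(-6, tmp) >= abs(b)) or (min(tmp, b) <= (b + acc))) evaluates to true; next acc becomes 27; next res becomes 1; next at i=-1:; next res becomes 27; next at i=0:; next res becomes 729; next at i=1:; next res becomes 19683; next at i=2:; next res becomes 531441; next final value 738
score_new: tmp becomes 0; next (b > tmp) evaluates to true; next acc becomes 1; next (not ((not (max(-6, tmp) >= abs(b))) and (not (min(tmp, b) <= (b + acc))))) evaluates to true; next acc becomes 36; next res becomes 1; next at i=-1:; next res becomes 36; next at i=0:; next res becomes 1296; next at i=1:; next res becomes 46656; next at i=2:; next res becomes 1679616; next final value 1305
verdict: not equivalent; witness: a=0, b=1


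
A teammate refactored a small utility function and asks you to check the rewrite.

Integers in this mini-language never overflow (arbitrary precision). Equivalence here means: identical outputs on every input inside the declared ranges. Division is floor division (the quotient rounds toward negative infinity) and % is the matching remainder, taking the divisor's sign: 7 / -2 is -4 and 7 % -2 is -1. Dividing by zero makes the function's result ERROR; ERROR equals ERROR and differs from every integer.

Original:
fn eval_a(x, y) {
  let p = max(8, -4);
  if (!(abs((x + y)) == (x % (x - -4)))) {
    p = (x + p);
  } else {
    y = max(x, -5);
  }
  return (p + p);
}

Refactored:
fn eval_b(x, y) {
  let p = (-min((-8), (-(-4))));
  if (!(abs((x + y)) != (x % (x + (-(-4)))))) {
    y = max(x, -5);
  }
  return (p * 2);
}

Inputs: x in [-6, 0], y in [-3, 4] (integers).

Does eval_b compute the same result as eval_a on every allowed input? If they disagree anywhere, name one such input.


Take x=-6, y=-3.
eval_a: p := 8 | (!(abs((x + y)) == (x % (x - -4)))): true | p := 2 | result 4
eval_b: p := 8 | (!(abs((x + y)) != (x % (x + (-(-4)))))): false | result 16
4 and 16 differ, so these are not the same function on this domain.
verdict: not equivalent; witness: x=-6, y=-3


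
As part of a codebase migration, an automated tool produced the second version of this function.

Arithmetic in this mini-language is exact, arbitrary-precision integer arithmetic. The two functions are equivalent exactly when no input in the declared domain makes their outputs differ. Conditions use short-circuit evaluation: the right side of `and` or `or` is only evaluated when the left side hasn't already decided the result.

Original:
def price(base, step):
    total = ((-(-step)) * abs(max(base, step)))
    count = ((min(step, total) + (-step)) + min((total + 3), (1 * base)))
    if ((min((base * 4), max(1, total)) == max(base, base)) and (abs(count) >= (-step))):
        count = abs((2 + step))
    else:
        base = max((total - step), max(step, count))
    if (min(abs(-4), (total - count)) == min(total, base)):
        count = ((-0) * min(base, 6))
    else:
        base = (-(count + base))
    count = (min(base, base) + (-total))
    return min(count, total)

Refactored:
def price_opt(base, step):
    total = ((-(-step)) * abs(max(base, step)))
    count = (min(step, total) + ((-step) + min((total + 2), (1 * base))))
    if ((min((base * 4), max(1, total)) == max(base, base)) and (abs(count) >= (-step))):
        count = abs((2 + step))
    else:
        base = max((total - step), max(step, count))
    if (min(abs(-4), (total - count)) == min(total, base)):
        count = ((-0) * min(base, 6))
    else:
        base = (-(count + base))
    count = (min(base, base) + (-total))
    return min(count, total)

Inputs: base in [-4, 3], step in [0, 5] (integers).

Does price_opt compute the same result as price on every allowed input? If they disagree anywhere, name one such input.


Take base=3, step=0.
price: total=0, then count=3, then ((min((base * 4), max(1, total)) == max(base, base)) and (abs(count) >= (-step))) is false, then base=3, then (min(abs(-4), (total - count)) == min(total, base)) is false, then base=-6, then count=-6, then returns -6
price_opt: total=0, then count=2, then ((min((base * 4), max(1, total)) == max(base, base)) and (abs(count) >= (-step))) is false, then base=2, then (min(abs(-4), (total - count)) == min(total, base)) is false, then base=-4, then count=-4, then returns -4
-6 and -4 differ, so these are not the same function on this domain.
verdict: not equivalent; witness: base=3, step=0


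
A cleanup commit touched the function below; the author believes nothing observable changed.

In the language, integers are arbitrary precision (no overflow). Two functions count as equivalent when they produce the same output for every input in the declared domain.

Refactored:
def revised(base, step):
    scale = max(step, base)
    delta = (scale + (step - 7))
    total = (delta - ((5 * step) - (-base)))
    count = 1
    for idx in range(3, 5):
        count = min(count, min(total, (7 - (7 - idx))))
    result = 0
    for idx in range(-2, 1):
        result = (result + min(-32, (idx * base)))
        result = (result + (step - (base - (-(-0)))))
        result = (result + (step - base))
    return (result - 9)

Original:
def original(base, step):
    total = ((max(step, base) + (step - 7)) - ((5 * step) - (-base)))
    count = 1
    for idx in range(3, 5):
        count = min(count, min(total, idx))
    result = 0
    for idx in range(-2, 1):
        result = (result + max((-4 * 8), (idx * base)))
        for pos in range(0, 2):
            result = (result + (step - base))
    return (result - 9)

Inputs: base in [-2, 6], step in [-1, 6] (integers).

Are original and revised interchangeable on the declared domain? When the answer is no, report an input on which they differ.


Try base=-2, step=-1.
original: total becomes -2; next count becomes 1; next at idx=3:; next count becomes -2; next at idx=4:; next count becomes -2; next result becomes 0; next at idx=-2:; next result becomes 4; next at pos=0:; next result becomes 5; next at pos=1:; next result becomes 6; next at idx=-1:; next result becomes 8; next at pos=0:; next result becomes 9; next at pos=1:; next result becomes 10; next at idx=0:; next result becomes 10; next at pos=0:; next result becomes 11; next at pos=1:; next result becomes 12; next final value 3
revised: scale becomes -1; next delta becomes -9; next total becomes -2; next count becomes 1; next at idx=3:; next count becomes -2; next at idx=4:; next count becomes -2; next result becomes 0; next at idx=-2:; next result becomes -32; next result becomes -31; next result becomes -30; next at idx=-1:; next result becomes -62; next result becomes -61; next result becomes -60; next at idx=0:; next result becomes -92; next result becomes -91; next result becomes -90; next final value -99
3 vs -99 — the two versions disagree here.
verdict: not equivalent; witness: base=-2, step=-1


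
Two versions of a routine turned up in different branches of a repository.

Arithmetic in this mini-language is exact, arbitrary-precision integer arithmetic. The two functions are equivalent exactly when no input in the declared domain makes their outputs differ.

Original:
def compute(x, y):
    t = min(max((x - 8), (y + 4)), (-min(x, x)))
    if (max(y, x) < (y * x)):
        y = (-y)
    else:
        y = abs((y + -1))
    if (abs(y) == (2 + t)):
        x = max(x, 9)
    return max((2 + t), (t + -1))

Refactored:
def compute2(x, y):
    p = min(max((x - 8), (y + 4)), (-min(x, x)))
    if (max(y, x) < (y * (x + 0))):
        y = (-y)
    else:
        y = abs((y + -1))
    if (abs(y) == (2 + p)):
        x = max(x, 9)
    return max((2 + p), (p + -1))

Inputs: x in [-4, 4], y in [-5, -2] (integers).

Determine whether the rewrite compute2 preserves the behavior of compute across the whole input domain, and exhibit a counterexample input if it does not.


The two versions differ — the changes include arithmetic usage differs; and local variable names differ; and constant usage differs.
One worked example (x=-3, y=-5) — compute: t=-1, then (max(y, x) < (y * x)) is true, then y=5, then (abs(y) == (2 + t)) is false, then returns 1; compute2: p=-1, then (max(y, x) < (y * (x + 0))) is true, then y=5, then (abs(y) == (2 + p)) is false, then returns 1; agreement on 1.
Checked all 36 inputs in the declared domain: the outputs agree on every one.
verdict: equivalent


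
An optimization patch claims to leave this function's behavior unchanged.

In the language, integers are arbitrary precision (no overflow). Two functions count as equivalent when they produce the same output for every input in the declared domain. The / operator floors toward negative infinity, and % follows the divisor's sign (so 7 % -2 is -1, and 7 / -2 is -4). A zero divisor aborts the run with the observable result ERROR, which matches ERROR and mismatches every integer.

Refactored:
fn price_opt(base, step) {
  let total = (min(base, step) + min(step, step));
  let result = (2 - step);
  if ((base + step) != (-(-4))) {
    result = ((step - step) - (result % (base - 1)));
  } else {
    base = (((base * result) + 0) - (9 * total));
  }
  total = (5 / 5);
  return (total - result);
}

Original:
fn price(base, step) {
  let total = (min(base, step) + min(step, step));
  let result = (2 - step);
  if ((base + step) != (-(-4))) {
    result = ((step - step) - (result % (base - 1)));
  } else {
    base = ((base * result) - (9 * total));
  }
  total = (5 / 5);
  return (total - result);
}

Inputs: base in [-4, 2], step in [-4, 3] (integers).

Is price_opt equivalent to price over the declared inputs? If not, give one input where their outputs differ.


The two are interchangeable: constant usage differs, and arithmetic usage differs, and every declared input agrees.
One worked example (base=2, step=2) — price: total=4, then result=0, then ((base + step) != (-(-4))) is false, then base=-36, then total=1, then returns 1; price_opt: total=4, then result=0, then ((base + step) != (-(-4))) is false, then base=-36, then total=1, then returns 1; agreement on 1.
Across all 56 domain points the two functions coincide.
verdict: equivalent


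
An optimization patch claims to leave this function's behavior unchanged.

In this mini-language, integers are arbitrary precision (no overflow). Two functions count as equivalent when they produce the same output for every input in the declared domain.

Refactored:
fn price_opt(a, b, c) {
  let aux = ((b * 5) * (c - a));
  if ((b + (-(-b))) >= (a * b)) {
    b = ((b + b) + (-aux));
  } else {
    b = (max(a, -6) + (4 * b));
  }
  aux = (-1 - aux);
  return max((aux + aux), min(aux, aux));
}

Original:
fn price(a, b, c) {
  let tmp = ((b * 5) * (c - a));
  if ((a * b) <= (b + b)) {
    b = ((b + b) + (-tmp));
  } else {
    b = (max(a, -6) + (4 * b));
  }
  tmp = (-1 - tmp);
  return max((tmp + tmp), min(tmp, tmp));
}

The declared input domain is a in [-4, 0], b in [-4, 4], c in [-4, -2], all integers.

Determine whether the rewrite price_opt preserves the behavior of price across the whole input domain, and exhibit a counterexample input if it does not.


Differences: comparison usage differs, and local variable names differ — yet all 135 inputs agree.
verdict: equivalent


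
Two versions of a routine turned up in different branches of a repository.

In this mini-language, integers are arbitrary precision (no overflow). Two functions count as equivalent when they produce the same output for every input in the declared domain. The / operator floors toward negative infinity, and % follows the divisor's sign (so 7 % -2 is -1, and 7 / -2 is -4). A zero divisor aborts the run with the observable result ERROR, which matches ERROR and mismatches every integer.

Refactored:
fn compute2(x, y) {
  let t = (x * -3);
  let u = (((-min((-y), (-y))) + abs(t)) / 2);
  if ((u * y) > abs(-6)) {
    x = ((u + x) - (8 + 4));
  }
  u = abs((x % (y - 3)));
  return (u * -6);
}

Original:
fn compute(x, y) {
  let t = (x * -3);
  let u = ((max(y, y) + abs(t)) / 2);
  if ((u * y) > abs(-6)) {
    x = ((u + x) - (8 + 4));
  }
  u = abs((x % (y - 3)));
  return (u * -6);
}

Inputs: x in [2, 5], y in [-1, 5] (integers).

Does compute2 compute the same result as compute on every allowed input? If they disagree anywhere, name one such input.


Although min/max/abs usage differs, 28/28 inputs agree.
verdict: equivalent


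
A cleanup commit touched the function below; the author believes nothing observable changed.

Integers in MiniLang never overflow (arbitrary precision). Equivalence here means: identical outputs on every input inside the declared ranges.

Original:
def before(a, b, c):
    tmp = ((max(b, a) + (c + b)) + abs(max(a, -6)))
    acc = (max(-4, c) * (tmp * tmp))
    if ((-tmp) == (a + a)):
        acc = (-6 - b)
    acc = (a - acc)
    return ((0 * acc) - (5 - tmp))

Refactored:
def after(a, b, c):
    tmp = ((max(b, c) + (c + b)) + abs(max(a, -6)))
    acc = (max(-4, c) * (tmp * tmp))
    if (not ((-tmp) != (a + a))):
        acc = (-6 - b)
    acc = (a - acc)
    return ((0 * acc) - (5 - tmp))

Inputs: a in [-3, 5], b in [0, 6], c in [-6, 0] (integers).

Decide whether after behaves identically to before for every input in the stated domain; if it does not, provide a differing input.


These are not equivalent — on a=1, b=0, c=-6 the outputs split (-9 vs -10).
before: tmp := -4 | acc := -64 | ((-tmp) == (a + a)): false | acc := 65 | result -9
after: tmp := -5 | acc := -100 | (not ((-tmp) != (a + a))): false | acc := 101 | result -10
verdict: not equivalent; witness: a=1, b=0, c=-6


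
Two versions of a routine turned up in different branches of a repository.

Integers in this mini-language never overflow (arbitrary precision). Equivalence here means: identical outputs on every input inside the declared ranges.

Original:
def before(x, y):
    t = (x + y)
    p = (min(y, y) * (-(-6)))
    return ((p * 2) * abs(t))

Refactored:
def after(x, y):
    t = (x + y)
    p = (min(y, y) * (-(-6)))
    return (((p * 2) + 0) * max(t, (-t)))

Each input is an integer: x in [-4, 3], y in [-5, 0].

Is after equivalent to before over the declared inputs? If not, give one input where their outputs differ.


Changes here: arithmetic usage differs, min/max/abs usage differs, constant usage differs; the full 48-point sweep finds no disagreement.
verdict: equivalent


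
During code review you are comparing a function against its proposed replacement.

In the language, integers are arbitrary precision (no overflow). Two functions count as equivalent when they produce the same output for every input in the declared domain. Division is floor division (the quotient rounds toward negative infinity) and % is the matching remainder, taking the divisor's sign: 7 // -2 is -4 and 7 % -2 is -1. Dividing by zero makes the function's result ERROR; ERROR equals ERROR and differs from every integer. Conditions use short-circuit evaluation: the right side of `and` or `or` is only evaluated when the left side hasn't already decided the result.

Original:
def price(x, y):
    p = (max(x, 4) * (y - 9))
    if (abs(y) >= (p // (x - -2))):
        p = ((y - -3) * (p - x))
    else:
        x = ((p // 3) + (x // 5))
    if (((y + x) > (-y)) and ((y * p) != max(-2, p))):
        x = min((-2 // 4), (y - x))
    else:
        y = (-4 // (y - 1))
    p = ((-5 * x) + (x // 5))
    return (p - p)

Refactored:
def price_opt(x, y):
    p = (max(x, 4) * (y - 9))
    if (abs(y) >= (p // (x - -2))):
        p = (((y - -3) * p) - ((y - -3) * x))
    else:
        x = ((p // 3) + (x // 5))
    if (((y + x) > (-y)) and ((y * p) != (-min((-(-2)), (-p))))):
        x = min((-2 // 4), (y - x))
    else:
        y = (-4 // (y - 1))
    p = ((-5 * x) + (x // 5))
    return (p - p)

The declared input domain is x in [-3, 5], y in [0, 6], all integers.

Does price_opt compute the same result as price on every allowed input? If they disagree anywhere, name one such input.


This is a faithful refactor — min/max/abs usage differs; and constant usage differs; and arithmetic usage differs, but the computed results match everywhere.
Spot check at x=-3, y=0 — price: p=-36, then (abs(y) >= (p // (x - -2))) is false, then x=-13, then (((y + x) > (-y)) and ((y * p) != max(-2, p))) is false, then y=4, then p=62, then returns 0. price_opt: p=-36, then (abs(y) >= (p // (x - -2))) is false, then x=-13, then (((y + x) > (-y)) and ((y * p) != (-min((-(-2)), (-p))))) is false, then y=4, then p=62, then returns 0. Both give 0.
Every one of the 63 inputs gives matching results.
verdict: equivalent


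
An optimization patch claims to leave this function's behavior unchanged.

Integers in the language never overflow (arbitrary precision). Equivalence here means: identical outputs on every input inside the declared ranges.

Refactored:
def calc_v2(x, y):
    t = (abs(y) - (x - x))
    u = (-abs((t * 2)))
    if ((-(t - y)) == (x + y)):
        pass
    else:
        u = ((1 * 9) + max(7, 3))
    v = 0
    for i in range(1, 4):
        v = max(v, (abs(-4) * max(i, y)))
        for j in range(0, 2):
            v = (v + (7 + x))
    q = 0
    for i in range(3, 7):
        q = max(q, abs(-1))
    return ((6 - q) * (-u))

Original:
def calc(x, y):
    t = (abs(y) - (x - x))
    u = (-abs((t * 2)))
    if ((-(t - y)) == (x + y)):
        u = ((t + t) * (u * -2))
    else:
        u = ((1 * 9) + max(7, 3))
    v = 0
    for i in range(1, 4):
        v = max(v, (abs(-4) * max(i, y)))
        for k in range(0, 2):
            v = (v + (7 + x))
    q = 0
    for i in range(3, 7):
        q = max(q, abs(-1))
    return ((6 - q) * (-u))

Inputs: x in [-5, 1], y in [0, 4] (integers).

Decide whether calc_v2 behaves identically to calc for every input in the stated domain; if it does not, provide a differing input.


Not equivalent: x=-4, y=4 separates them (-640 vs 40).
calc: t := 4 | u := -8 | ((-(t - y)) == (x + y)): true | u := 128 | v := 0 | iter i=1: | v := 16 | iter k=0: | v := 19 | iter k=1: | v := 22 | iter i=2: | v := 22 | iter k=0: | v := 25 | iter k=1: | v := 28 | iter i=3: | v := 28 | iter k=0: | v := 31 | iter k=1: | v := 34 | q := 0 | iter i=3: | q := 1 | iter i=4: | q := 1 | iter i=5: | q := 1 | iter i=6: | q := 1 | result -640
calc_v2: t := 4 | u := -8 | ((-(t - y)) == (x + y)): true | v := 0 | iter i=1: | v := 16 | iter j=0: | v := 19 | iter j=1: | v := 22 | iter i=2: | v := 22 | iter j=0: | v := 25 | iter j=1: | v := 28 | iter i=3: | v := 28 | iter j=0: | v := 31 | iter j=1: | v := 34 | q := 0 | iter i=3: | q := 1 | iter i=4: | q := 1 | iter i=5: | q := 1 | iter i=6: | q := 1 | result 40
verdict: not equivalent; witness: x=-4, y=4


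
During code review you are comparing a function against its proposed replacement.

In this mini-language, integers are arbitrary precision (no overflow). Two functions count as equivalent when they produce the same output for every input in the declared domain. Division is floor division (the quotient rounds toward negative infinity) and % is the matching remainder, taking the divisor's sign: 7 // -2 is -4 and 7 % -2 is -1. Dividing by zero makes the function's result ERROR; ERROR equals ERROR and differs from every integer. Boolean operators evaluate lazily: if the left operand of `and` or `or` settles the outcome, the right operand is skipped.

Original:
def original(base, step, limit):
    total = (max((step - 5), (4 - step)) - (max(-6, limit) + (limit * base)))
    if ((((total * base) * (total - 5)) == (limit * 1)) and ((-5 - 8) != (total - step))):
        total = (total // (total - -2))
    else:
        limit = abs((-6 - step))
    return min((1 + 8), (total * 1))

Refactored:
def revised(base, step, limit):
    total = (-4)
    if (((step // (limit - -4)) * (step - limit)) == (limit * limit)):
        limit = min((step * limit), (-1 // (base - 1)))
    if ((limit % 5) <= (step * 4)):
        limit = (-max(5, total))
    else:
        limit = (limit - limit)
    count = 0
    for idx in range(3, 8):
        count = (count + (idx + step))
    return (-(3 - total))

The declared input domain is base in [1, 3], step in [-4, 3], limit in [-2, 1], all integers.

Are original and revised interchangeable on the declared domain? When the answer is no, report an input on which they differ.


Evaluate both at base=1, step=-4, limit=-2.
original: total=12, then ((((total * base) * (total - 5)) == (limit * 1)) and ((-5 - 8) != (total - step))) is false, then limit=2, then returns 9
revised: total=-4, then (((step // (limit - -4)) * (step - limit)) == (limit * limit)) is true, then a zero divisor aborts: ERROR
9 and ERROR differ, so these are not the same function on this domain.
verdict: not equivalent; witness: base=1, step=-4, limit=-2


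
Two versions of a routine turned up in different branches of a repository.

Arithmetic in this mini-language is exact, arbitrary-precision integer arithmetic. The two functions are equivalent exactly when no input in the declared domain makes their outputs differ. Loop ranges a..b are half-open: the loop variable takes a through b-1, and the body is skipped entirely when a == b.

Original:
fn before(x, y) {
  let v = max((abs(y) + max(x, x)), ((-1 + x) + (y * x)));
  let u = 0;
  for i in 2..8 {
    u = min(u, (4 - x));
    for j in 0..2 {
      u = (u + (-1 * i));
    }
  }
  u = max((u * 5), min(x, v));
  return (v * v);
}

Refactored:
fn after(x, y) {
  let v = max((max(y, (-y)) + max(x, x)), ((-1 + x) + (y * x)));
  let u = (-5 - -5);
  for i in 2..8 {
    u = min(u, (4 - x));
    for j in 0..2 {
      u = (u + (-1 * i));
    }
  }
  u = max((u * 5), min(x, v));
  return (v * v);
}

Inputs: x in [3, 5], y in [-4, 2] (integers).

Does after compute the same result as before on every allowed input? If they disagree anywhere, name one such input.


The two are interchangeable: constant usage differs, plus min/max/abs usage differs, plus arithmetic usage differs, and every declared input agrees.
As a probe, take x=4, y=-4: before runs v := 8 | u := 0 | iter i=2: | u := 0 | iter j=0: | u := -2 | iter j=1: | u := -4 | iter i=3: | u := -4 | iter j=0: | u := -7 | iter j=1: | u := -10 | iter i=4: | u := -10 | iter j=0: | u := -14 | iter j=1: | u := -18 | iter i=5: | u := -18 | iter j=0: | u := -23 | iter j=1: | u := -28 | iter i=6: | u := -28 | iter j=0: | u := -34 | iter j=1: | u := -40 | iter i=7: | u := -40 | iter j=0: | u := -47 | iter j=1: | u := -54 | u := 4 | result 64; after runs v := 8 | u := 0 | iter i=2: | u := 0 | iter j=0: | u := -2 | iter j=1: | u := -4 | iter i=3: | u := -4 | iter j=0: | u := -7 | iter j=1: | u := -10 | iter i=4: | u := -10 | iter j=0: | u := -14 | iter j=1: | u := -18 | iter i=5: | u := -18 | iter j=0: | u := -23 | iter j=1: | u := -28 | iter i=6: | u := -28 | iter j=0: | u := -34 | iter j=1: | u := -40 | iter i=7: | u := -40 | iter j=0: | u := -47 | iter j=1: | u := -54 | u := 4 | result 64; both end at 64.
Every one of the 21 inputs gives matching results.
verdict: equivalent


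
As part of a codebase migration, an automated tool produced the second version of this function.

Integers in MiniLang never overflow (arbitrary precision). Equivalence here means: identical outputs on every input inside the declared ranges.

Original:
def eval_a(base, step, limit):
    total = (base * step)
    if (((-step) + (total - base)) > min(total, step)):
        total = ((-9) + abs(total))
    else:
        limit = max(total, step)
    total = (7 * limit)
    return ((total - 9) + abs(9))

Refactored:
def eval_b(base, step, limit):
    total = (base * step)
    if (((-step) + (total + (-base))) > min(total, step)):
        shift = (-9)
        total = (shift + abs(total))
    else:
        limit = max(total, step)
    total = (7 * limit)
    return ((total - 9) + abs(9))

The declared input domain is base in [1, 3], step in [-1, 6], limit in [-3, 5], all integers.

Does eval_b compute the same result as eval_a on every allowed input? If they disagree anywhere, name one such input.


Differences: local variable names differ, and arithmetic usage differs, and statement counts differ — yet all 216 inputs agree.
verdict: equivalent


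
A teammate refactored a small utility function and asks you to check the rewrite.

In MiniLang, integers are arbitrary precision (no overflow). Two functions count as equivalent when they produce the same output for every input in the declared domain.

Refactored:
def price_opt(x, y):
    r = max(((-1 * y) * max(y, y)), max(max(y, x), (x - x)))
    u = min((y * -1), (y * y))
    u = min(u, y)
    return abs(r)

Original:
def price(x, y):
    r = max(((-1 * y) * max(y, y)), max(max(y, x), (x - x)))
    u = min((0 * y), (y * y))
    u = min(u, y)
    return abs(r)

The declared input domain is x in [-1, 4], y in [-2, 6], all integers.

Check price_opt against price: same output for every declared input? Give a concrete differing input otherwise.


Equivalent. Although `0` became `-1`, no input in the stated domain can expose it.
An exhaustive pass over the 54 declared inputs shows identical outputs.
Spot check at x=2, y=6 — price: r becomes 6; next u becomes 0; next u becomes 0; next final value 6. price_opt: r becomes 6; next u becomes -6; next u becomes -6; next final value 6. Both give 6.
verdict: equivalent


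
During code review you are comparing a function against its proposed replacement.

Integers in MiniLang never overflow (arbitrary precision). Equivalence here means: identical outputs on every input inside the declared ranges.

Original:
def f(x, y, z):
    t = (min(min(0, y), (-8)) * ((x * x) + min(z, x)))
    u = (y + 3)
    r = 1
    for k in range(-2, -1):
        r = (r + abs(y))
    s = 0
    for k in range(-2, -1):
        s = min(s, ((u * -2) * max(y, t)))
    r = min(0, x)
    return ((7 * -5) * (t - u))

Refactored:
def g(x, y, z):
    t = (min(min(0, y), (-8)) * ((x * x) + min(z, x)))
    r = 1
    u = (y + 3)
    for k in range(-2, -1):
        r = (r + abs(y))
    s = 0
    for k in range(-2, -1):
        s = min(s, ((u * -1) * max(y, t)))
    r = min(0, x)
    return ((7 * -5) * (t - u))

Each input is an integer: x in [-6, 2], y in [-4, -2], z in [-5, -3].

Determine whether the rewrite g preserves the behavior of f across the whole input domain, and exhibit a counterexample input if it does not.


The one real change (`-2` became `-1`) has no effect anywhere in the declared ranges; all 81 inputs agree.
verdict: equivalent


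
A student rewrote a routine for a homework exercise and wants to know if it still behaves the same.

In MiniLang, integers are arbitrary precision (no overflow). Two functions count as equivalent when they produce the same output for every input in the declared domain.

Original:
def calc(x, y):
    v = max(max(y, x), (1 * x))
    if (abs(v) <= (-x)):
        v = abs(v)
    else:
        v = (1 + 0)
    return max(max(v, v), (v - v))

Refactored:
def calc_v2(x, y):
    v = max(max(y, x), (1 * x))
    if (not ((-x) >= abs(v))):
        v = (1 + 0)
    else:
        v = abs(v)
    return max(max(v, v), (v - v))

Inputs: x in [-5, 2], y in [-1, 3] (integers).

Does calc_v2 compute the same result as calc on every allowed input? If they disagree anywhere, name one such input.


This is a faithful refactor — boolean connective usage differs; also comparison usage differs, but the computed results match everywhere.
One worked example (x=1, y=0) — calc: v = 1; (abs(v) <= (-x)) -> false; v = 1; return 1; calc_v2: v = 1; (not ((-x) >= abs(v))) -> true; v = 1; return 1; agreement on 1.
Checked all 40 inputs in the declared domain: the outputs agree on every one.
verdict: equivalent


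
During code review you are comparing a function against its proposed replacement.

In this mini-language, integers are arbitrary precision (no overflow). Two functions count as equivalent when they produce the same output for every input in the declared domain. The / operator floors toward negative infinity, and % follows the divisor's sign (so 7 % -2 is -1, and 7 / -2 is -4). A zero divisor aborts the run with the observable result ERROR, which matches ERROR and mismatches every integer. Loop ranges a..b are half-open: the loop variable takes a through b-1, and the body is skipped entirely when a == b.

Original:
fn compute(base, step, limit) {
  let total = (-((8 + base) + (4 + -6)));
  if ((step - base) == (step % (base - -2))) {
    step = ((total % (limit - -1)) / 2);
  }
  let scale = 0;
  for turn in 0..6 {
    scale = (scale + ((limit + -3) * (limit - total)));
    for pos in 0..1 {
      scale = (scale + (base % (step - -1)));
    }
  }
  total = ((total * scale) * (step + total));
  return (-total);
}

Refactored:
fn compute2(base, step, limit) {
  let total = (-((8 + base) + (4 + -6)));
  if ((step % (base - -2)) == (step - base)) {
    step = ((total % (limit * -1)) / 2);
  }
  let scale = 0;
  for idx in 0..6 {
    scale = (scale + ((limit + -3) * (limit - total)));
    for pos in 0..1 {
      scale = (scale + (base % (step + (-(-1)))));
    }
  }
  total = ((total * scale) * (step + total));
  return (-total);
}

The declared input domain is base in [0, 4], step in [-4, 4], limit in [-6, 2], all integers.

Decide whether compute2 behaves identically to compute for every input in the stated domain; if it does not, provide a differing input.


There is a counterexample at base=0, step=0, limit=-6: ERROR on one side, 0 on the other.
compute: total becomes -6; next ((step - base) == (step % (base - -2))) evaluates to true; next step becomes -1; next scale becomes 0; next at turn=0:; next scale becomes 0; next at pos=0:; next hits division by zero so the output is ERROR
compute2: total becomes -6; next ((step % (base - -2)) == (step - base)) evaluates to true; next step becomes 0; next scale becomes 0; next at idx=0:; next scale becomes 0; next at pos=0:; next scale becomes 0; next at idx=1:; next scale becomes 0; next at pos=0:; next scale becomes 0; next at idx=2:; next scale becomes 0; next at pos=0:; next scale becomes 0; next at idx=3:; next scale becomes 0; next at pos=0:; next scale becomes 0; next at idx=4:; next scale becomes 0; next at pos=0:; next scale becomes 0; next at idx=5:; next scale becomes 0; next at pos=0:; next scale becomes 0; next total becomes 0; next final value 0
verdict: not equivalent; witness: base=0, step=0, limit=-6


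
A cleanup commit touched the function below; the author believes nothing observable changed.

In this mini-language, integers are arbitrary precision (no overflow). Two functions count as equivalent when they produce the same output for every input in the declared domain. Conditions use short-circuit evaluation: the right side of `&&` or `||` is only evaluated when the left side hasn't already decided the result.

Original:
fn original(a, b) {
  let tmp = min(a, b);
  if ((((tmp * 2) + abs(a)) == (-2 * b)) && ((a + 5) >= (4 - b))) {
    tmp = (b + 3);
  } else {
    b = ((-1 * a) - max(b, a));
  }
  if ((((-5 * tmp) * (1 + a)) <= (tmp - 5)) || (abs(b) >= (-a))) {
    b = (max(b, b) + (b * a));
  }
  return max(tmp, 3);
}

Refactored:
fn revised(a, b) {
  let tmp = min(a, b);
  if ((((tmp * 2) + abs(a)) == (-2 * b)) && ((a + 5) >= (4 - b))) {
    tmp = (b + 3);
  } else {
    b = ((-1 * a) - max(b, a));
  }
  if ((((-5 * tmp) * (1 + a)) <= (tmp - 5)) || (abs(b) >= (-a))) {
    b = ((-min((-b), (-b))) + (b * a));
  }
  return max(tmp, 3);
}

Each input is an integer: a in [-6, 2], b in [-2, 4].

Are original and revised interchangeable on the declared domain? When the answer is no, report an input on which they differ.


Comparing the listings, the differences include: min/max/abs usage differs.
Tracing a=-1, b=0: original: tmp = -1; ((((tmp * 2) + abs(a)) == (-2 * b)) && ((a + 5) >= (4 - b))) -> false; b = 1; ((((-5 * tmp) * (1 + a)) <= (tmp - 5)) || (abs(b) >= (-a))) -> true; b = 0; return 3 | revised: tmp = -1; ((((tmp * 2) + abs(a)) == (-2 * b)) && ((a + 5) >= (4 - b))) -> false; b = 1; ((((-5 * tmp) * (1 + a)) <= (tmp - 5)) || (abs(b) >= (-a))) -> true; b = 0; return 3 — matching result 3.
An exhaustive pass over the 63 declared inputs shows identical outputs.
verdict: equivalent
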